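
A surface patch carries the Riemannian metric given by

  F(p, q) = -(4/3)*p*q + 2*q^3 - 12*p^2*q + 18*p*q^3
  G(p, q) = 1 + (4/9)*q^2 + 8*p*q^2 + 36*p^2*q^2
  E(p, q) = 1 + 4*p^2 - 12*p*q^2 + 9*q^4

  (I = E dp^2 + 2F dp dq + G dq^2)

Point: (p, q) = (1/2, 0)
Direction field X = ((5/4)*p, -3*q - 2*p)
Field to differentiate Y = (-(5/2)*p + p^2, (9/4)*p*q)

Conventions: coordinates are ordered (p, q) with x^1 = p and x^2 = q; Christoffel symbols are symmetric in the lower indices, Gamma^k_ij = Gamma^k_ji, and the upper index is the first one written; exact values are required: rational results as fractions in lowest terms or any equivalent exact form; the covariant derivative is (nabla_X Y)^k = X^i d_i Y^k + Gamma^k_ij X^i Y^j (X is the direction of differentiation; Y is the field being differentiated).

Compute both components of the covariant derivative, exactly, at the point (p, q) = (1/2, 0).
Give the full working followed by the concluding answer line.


E = 2, F = 0, G = 1 at the point
E_p = 4, E_q = 0, F_p = 0, F_q = -11/3, G_p = 0, G_q = 0
EG - F^2 = 2;  g^inv = (1/2) * [[1, 0], [0, 2]]
first-kind symbols [ij,l] = (1/2)(d_i g_jl + d_j g_il - d_l g_ij): [pp,p] = E_p/2 = 2, [pp,q] = F_p - E_q/2 = 0, [pq,p] = E_q/2 = 0, [pq,q] = G_p/2 = 0, [qq,p] = F_q - G_p/2 = -11/3, [qq,q] = G_q/2 = 0
Gamma^p_ij = (G*[ij,p] - F*[ij,q])/(EG - F^2), Gamma^q_ij = (E*[ij,q] - F*[ij,p])/(EG - F^2)
Gamma_ppp = 1, Gamma_ppq = 0, Gamma_pqq = -11/6, Gamma_qpp = 0, Gamma_qpq = 0, Gamma_qqq = 0
X = (5/8, -1), Y = (-1, 0) at the point

Answer: (nabla_X Y)^p = -25/16, (nabla_X Y)^q = -9/8


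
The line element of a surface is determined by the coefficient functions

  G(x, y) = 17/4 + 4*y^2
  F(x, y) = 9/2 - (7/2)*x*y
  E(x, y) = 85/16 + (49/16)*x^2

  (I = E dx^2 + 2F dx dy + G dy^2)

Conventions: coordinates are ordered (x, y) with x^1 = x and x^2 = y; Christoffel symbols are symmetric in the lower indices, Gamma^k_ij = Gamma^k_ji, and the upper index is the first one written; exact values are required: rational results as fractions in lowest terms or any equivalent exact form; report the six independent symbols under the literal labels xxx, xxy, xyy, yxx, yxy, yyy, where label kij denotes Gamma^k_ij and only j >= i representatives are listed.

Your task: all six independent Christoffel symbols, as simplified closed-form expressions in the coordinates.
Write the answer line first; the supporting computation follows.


Answer: Gamma_xxx = (833*x + 1008*y)/(833*x^2 + 2016*x*y + 1360*y^2 + 149), Gamma_xxy = 0, Gamma_xyy = (-952*x - 1152*y)/(833*x^2 + 2016*x*y + 1360*y^2 + 149), Gamma_yxx = (-882*x - 1190*y)/(833*x^2 + 2016*x*y + 1360*y^2 + 149), Gamma_yxy = 0, Gamma_yyy = (1008*x + 1360*y)/(833*x^2 + 2016*x*y + 1360*y^2 + 149)

E = 85/16 + (49/16)*x^2; F = 9/2 - (7/2)*x*y; G = 17/4 + 4*y^2
Gamma^k_ij = (1/2) g^{kl} (d_i g_jl + d_j g_il - d_l g_ij), with g^inv = (1/(EG-F^2)) [[G, -F], [-F, E]]
first partials: E_x = (49/8)*x, E_y = 0, F_x = -(7/2)*y, F_y = -(7/2)*x, G_x = 0, G_y = 8*y
D = EG - F^2 = 149/64 + (85/4)*y^2 + (63/2)*x*y + (833/64)*x^2
expanded: Gamma^x_xx = (G E_x - 2F F_x + F E_y)/(2D), Gamma^x_xy = (G E_y - F G_x)/(2D), Gamma^x_yy = (2G F_y - G G_x - F G_y)/(2D), Gamma^y_xx = (2E F_x - E E_y - F E_x)/(2D), Gamma^y_xy = (E G_x - F E_y)/(2D), Gamma^y_yy = (E G_y - 2F F_y + F G_x)/(2D); substitute and cancel common factors


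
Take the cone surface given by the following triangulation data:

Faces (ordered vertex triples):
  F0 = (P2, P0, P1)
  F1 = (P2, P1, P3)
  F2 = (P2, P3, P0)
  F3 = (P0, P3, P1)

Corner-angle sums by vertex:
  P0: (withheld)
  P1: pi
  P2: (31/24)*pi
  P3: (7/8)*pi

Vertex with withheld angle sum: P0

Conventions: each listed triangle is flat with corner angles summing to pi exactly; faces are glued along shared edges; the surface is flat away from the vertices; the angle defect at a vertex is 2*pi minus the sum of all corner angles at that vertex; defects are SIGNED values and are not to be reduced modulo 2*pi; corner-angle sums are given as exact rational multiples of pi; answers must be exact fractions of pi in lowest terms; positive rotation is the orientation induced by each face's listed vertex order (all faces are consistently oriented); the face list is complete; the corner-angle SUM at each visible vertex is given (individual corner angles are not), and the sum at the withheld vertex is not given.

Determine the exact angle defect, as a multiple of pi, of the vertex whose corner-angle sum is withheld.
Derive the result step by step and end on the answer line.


V = 4, E = 6, F = 4; chi = V - E + F = 2
Gauss-Bonnet: total defect = 2*pi*chi = 4*pi; visible defects sum to (17/6)*pi

Answer: defect(P0) = (7/6)*pi


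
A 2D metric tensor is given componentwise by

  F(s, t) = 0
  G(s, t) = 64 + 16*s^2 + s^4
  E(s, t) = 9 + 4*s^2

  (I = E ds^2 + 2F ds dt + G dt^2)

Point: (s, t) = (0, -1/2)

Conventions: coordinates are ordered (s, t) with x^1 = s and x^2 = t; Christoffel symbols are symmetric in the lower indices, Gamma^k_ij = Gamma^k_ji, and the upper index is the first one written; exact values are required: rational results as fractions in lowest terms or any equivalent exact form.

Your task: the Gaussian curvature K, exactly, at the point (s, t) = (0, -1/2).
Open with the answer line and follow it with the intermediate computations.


Answer: K = -1/36

E = 9, F = 0, G = 64, EG - F^2 = 576 at the point
E_s = 0, E_t = 0, F_s = 0, F_t = 0, G_s = 0, G_t = 0
E_tt = 0, F_st = 0, G_ss = 32
Using the Brioschi determinant formula for K from the metric derivatives:
M1 = [[-E_tt/2 + F_st - G_ss/2, E_s/2, F_s - E_t/2], [F_t - G_s/2, E, F], [G_t/2, F, G]] = [[-16, 0, 0], [0, 9, 0], [0, 0, 64]]; det M1 = -9216
M2 = [[0, E_t/2, G_s/2], [E_t/2, E, F], [G_s/2, F, G]] = [[0, 0, 0], [0, 9, 0], [0, 0, 64]]; det M2 = 0
det M1 - det M2 = -9216; K = -9216 / (576)^2 = -1/36


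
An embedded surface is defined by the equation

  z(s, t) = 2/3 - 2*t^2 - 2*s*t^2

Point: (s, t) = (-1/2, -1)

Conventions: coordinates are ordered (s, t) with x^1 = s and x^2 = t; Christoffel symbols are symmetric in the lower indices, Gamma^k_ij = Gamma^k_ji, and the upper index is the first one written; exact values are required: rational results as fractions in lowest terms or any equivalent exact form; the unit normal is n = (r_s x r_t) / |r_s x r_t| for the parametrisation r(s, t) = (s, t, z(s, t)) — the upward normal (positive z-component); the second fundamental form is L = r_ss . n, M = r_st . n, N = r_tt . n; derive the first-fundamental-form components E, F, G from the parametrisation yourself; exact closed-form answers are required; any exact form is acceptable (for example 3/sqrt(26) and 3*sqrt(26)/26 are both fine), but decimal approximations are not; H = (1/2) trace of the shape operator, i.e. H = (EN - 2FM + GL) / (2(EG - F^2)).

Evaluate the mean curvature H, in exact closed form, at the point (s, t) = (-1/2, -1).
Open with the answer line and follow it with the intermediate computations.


Answer: H = 11/27

z_s = -2, z_t = 2, z_ss = 0, z_st = 4, z_tt = -2
E = 5, F = -4, G = 5; answer radicand W^2 = 9
unnormalised second-form numerators: l = 0, m = 4, n = -2; L = l/sqrt(9), and similarly M = m/sqrt(W^2), N = n/sqrt(W^2)
H = (E*n - 2*F*m + G*l) / (2*(EG - F^2)*sqrt(W^2)); E*n - 2*F*m + G*l = 22, EG - F^2 = 9, so H = (11/9)/sqrt(9)


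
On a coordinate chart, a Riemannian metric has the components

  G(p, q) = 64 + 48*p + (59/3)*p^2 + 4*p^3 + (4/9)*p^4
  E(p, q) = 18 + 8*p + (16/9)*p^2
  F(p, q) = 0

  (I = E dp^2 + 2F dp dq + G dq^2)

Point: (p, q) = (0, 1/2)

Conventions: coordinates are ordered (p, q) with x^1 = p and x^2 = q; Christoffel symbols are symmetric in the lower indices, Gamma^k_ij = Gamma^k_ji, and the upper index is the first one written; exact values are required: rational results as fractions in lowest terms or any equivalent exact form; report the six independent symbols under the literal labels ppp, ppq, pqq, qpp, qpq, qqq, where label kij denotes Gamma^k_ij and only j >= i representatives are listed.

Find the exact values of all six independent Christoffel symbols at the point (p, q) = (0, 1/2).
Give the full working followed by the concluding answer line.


E = 18, F = 0, G = 64 at the point
E_p = 8, E_q = 0, F_p = 0, F_q = 0, G_p = 48, G_q = 0
EG - F^2 = 1152;  g^inv = (1/1152) * [[64, 0], [0, 18]]
first-kind symbols [ij,l] = (1/2)(d_i g_jl + d_j g_il - d_l g_ij): [pp,p] = E_p/2 = 4, [pp,q] = F_p - E_q/2 = 0, [pq,p] = E_q/2 = 0, [pq,q] = G_p/2 = 24, [qq,p] = F_q - G_p/2 = -24, [qq,q] = G_q/2 = 0
Gamma^p_ij = (G*[ij,p] - F*[ij,q])/(EG - F^2), Gamma^q_ij = (E*[ij,q] - F*[ij,p])/(EG - F^2)

Answer: Gamma_ppp = 2/9, Gamma_ppq = 0, Gamma_pqq = -4/3, Gamma_qpp = 0, Gamma_qpq = 3/8, Gamma_qqq = 0


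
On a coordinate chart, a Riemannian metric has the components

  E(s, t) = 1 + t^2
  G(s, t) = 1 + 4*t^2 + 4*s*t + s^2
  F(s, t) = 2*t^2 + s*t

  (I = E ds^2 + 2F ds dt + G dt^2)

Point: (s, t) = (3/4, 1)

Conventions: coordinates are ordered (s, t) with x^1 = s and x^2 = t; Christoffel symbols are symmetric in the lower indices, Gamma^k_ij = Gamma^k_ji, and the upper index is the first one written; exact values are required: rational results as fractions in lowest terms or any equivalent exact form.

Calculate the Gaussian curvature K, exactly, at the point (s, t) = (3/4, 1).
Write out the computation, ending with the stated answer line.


E = 2, F = 11/4, G = 137/16, EG - F^2 = 153/16 at the point
E_s = 0, E_t = 2, F_s = 1, F_t = 19/4, G_s = 11/2, G_t = 11
E_tt = 2, F_st = 1, G_ss = 2
Apply the Brioschi formula K = (det M1 - det M2)/(EG - F^2)^2 over the derivative matrices of E, F, G.
M1 = [[-E_tt/2 + F_st - G_ss/2, E_s/2, F_s - E_t/2], [F_t - G_s/2, E, F], [G_t/2, F, G]] = [[-1, 0, 0], [2, 2, 11/4], [11/2, 11/4, 137/16]]; det M1 = -153/16
M2 = [[0, E_t/2, G_s/2], [E_t/2, E, F], [G_s/2, F, G]] = [[0, 1, 11/4], [1, 2, 11/4], [11/4, 11/4, 137/16]]; det M2 = -137/16
det M1 - det M2 = -1; K = -1 / (153/16)^2 = -256/23409

Answer: K = -256/23409


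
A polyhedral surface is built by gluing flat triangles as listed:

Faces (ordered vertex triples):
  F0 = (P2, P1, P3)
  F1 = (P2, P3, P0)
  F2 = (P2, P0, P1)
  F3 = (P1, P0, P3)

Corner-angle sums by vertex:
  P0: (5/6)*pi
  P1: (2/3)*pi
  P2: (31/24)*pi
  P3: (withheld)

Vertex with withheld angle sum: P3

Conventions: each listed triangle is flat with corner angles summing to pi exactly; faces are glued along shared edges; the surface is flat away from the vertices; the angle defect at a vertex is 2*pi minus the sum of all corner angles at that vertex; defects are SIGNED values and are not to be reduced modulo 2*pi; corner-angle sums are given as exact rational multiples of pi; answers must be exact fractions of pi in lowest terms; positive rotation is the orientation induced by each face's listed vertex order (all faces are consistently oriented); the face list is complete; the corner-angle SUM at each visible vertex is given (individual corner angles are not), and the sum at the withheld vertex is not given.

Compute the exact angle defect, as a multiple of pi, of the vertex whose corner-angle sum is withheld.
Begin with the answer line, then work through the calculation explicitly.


Answer: defect(P3) = (19/24)*pi

V = 4, E = 6, F = 4; chi = V - E + F = 2
Gauss-Bonnet: total defect = 2*pi*chi = 4*pi; visible defects sum to (77/24)*pi


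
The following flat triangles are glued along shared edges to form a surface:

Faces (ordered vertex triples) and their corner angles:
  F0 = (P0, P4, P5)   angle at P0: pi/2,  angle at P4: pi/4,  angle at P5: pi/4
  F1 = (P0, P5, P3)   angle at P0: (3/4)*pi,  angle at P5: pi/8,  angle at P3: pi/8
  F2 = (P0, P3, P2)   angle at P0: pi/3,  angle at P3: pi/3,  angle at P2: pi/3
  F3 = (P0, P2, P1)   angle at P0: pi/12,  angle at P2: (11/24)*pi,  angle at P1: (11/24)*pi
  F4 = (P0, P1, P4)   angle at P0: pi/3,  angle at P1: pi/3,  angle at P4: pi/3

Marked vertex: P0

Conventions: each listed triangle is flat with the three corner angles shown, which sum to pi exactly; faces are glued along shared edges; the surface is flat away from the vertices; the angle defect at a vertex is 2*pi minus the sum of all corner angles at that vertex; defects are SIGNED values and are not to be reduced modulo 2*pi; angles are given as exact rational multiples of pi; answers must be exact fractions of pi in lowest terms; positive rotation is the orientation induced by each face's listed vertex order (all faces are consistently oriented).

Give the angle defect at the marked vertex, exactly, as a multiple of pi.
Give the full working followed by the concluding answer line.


Sum of corner angles at P0: 2*pi
defect = 2*pi - 2*pi

Answer: defect(P0) = 0


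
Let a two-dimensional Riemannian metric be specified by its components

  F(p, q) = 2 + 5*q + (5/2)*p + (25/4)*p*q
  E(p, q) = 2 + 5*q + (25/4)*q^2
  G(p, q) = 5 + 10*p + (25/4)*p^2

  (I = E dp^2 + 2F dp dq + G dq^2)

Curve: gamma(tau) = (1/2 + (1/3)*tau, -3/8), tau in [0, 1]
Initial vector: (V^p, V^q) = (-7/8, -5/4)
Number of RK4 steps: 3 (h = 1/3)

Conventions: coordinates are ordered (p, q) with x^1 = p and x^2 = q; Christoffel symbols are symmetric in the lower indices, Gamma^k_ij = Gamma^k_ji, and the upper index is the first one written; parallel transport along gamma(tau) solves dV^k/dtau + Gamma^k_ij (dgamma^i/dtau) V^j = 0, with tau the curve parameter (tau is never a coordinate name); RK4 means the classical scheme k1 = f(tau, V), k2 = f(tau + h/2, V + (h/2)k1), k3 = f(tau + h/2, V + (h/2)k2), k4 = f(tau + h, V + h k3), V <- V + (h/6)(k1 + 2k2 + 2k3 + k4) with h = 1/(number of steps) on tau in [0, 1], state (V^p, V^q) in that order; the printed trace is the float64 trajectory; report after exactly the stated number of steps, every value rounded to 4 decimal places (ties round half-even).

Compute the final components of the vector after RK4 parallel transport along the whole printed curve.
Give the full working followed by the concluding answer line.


gamma'(tau) = (1/3, 0); f(tau, V)^k = -Gamma^k_ij(gamma(tau)) gamma'^i(tau) V^j; h = 1/3; intermediate values shown to 6 dp
curve data and Christoffel symbols at the stage parameters:
  tau = 0.000000: gamma = (0.500000, -0.375000), gamma' = (0.333333, 0.000000); Gamma_ppp = 0.000000, Gamma_ppq = 0.013509, Gamma_pqq = 0.000000, Gamma_qpp = 0.000000, Gamma_qpq = 0.702465, Gamma_qqq = 0.000000
  tau = 0.166667: gamma = (0.555556, -0.375000), gamma' = (0.333333, 0.000000); Gamma_ppp = 0.000000, Gamma_ppq = 0.012512, Gamma_pqq = 0.000000, Gamma_qpp = 0.000000, Gamma_qpq = 0.678403, Gamma_qqq = 0.000000
  tau = 0.333333: gamma = (0.611111, -0.375000), gamma' = (0.333333, 0.000000); Gamma_ppp = 0.000000, Gamma_ppq = 0.011618, Gamma_pqq = 0.000000, Gamma_qpp = 0.000000, Gamma_qpq = 0.655764, Gamma_qqq = 0.000000
  tau = 0.500000: gamma = (0.666667, -0.375000), gamma' = (0.333333, 0.000000); Gamma_ppp = 0.000000, Gamma_ppq = 0.010814, Gamma_pqq = 0.000000, Gamma_qpp = 0.000000, Gamma_qpq = 0.634444, Gamma_qqq = 0.000000
  tau = 0.666667: gamma = (0.722222, -0.375000), gamma' = (0.333333, 0.000000); Gamma_ppp = 0.000000, Gamma_ppq = 0.010090, Gamma_pqq = 0.000000, Gamma_qpp = 0.000000, Gamma_qpq = 0.614348, Gamma_qqq = 0.000000
  tau = 0.833333: gamma = (0.777778, -0.375000), gamma' = (0.333333, 0.000000); Gamma_ppp = 0.000000, Gamma_ppq = 0.009434, Gamma_pqq = 0.000000, Gamma_qpp = 0.000000, Gamma_qpq = 0.595386, Gamma_qqq = 0.000000
  tau = 1.000000: gamma = (0.833333, -0.375000), gamma' = (0.333333, 0.000000); Gamma_ppp = 0.000000, Gamma_ppq = 0.008839, Gamma_pqq = 0.000000, Gamma_qpp = 0.000000, Gamma_qpq = 0.577476, Gamma_qqq = 0.000000
step 0: V^p = -0.8750, V^q = -1.2500
step 1: k1 = (0.005629, 0.292694), k2 = (0.005010, 0.271637), k3 = (0.005024, 0.272430), k4 = (0.004489, 0.253385); V <- V + (h/6)(k1 + 2k2 + 2k3 + k4): V^p = -0.8733, V^q = -1.1592
step 2: k1 = (0.004489, 0.253389), k2 = (0.004026, 0.236220), k3 = (0.004037, 0.236825), k4 = (0.003633, 0.221220); V <- V + (h/6)(k1 + 2k2 + 2k3 + k4): V^p = -0.8720, V^q = -1.0803
step 3: k1 = (0.003633, 0.221223), k2 = (0.003281, 0.207078), k3 = (0.003289, 0.207546), k4 = (0.002979, 0.194629); V <- V + (h/6)(k1 + 2k2 + 2k3 + k4): V^p = -0.8709, V^q = -1.0111

Answer: V^p = -0.8709, V^q = -1.0111


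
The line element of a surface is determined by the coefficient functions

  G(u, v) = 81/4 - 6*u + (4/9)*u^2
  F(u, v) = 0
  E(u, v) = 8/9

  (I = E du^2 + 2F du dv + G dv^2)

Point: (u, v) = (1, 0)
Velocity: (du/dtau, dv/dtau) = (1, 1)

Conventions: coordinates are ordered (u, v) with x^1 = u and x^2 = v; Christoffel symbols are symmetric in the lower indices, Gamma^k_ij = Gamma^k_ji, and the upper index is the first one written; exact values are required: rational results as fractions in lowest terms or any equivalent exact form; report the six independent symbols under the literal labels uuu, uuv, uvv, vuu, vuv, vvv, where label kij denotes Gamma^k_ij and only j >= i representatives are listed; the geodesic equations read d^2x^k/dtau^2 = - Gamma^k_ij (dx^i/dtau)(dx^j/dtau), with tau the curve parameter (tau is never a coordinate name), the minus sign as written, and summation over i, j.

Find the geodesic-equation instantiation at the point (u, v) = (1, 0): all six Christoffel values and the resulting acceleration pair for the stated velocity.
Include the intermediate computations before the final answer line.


E = 8/9, F = 0, G = 529/36 at the point
E_u = 0, E_v = 0, F_u = 0, F_v = 0, G_u = -46/9, G_v = 0
EG - F^2 = 1058/81;  g^inv = (81/1058) * [[529/36, 0], [0, 8/9]]
first-kind symbols [ij,l] = (1/2)(d_i g_jl + d_j g_il - d_l g_ij): [uu,u] = E_u/2 = 0, [uu,v] = F_u - E_v/2 = 0, [uv,u] = E_v/2 = 0, [uv,v] = G_u/2 = -23/9, [vv,u] = F_v - G_u/2 = 23/9, [vv,v] = G_v/2 = 0
Gamma^u_ij = (G*[ij,u] - F*[ij,v])/(EG - F^2), Gamma^v_ij = (E*[ij,v] - F*[ij,u])/(EG - F^2)
Gamma_uuu = 0, Gamma_uuv = 0, Gamma_uvv = 23/8, Gamma_vuu = 0, Gamma_vuv = -4/23, Gamma_vvv = 0
d^2u/dtau^2 = -(Gamma_uuu*(1)^2 + 2*Gamma_uuv*(1)*(1) + Gamma_uvv*(1)^2) = -23/8
d^2v/dtau^2 = -(Gamma_vuu*(1)^2 + 2*Gamma_vuv*(1)*(1) + Gamma_vvv*(1)^2) = 8/23

Answer: Gamma_uuu = 0, Gamma_uuv = 0, Gamma_uvv = 23/8, Gamma_vuu = 0, Gamma_vuv = -4/23, Gamma_vvv = 0; accelerations (d^2u/dtau^2, d^2v/dtau^2) = (-23/8, 8/23)


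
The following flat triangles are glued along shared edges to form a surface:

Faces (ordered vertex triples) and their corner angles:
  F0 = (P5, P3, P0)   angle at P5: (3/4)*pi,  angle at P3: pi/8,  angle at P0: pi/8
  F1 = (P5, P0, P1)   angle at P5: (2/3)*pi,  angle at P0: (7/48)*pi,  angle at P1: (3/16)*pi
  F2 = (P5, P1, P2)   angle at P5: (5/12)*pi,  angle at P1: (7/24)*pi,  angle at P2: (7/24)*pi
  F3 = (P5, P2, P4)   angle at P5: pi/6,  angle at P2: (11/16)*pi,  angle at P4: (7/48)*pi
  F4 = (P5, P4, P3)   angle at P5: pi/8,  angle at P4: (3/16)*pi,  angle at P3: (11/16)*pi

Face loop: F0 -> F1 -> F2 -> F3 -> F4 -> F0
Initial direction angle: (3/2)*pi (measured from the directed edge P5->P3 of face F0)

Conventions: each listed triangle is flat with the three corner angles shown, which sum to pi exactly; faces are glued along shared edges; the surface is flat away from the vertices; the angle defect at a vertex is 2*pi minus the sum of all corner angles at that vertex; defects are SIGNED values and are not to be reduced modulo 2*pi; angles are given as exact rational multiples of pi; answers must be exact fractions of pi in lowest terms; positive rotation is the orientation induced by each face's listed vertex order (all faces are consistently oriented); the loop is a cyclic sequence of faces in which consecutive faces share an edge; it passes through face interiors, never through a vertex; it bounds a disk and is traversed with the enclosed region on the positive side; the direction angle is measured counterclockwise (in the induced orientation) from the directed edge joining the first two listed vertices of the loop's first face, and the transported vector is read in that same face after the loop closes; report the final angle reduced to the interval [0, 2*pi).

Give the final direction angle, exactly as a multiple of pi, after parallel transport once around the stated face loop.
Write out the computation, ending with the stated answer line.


enclosed vertex P5: corner angles sum to (17/8)*pi, defect = 2*pi - (17/8)*pi = -pi/8
final direction = starting direction + enclosed defect total, reduced mod 2*pi (induced orientation)
final angle = (3/2)*pi - pi/8 = (11/8)*pi (mod 2*pi)

Answer: final direction angle = (11/8)*pi


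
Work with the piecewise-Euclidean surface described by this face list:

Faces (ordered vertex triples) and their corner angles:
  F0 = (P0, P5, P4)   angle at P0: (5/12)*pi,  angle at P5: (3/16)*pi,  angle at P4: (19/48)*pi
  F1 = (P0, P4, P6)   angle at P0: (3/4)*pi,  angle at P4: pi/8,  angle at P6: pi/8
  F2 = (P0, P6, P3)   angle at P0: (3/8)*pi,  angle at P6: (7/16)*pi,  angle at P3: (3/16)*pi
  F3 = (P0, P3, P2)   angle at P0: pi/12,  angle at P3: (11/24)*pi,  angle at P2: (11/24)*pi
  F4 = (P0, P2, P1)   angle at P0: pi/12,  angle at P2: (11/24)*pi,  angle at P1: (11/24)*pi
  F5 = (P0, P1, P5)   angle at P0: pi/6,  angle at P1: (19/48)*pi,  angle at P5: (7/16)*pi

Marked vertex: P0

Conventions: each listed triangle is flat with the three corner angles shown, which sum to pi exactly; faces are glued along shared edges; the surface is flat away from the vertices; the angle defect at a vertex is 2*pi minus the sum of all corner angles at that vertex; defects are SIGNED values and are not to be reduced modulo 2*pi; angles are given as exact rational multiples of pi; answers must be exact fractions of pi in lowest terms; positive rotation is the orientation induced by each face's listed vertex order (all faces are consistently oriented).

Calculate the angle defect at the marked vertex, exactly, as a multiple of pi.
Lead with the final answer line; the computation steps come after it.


Answer: defect(P0) = pi/8

Sum of corner angles at P0: (15/8)*pi
defect = 2*pi - (15/8)*pi


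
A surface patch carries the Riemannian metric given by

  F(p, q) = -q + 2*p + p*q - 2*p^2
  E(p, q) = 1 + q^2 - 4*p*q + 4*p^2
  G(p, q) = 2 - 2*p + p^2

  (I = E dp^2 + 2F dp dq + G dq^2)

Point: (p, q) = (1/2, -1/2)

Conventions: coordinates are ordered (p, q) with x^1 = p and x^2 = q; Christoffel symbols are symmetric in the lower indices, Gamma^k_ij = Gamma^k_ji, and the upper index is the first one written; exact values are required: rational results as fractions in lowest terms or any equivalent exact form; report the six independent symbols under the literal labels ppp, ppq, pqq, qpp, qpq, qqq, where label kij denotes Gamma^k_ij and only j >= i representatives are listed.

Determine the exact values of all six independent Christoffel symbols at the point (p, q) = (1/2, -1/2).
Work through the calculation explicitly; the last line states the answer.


E = 13/4, F = 3/4, G = 5/4 at the point
E_p = 6, E_q = -3, F_p = -1/2, F_q = -1/2, G_p = -1, G_q = 0
EG - F^2 = 7/2;  g^inv = (2/7) * [[5/4, -3/4], [-3/4, 13/4]]
first-kind symbols [ij,l] = (1/2)(d_i g_jl + d_j g_il - d_l g_ij): [pp,p] = E_p/2 = 3, [pp,q] = F_p - E_q/2 = 1, [pq,p] = E_q/2 = -3/2, [pq,q] = G_p/2 = -1/2, [qq,p] = F_q - G_p/2 = 0, [qq,q] = G_q/2 = 0
Gamma^p_ij = (G*[ij,p] - F*[ij,q])/(EG - F^2), Gamma^q_ij = (E*[ij,q] - F*[ij,p])/(EG - F^2)

Answer: Gamma_ppp = 6/7, Gamma_ppq = -3/7, Gamma_pqq = 0, Gamma_qpp = 2/7, Gamma_qpq = -1/7, Gamma_qqq = 0


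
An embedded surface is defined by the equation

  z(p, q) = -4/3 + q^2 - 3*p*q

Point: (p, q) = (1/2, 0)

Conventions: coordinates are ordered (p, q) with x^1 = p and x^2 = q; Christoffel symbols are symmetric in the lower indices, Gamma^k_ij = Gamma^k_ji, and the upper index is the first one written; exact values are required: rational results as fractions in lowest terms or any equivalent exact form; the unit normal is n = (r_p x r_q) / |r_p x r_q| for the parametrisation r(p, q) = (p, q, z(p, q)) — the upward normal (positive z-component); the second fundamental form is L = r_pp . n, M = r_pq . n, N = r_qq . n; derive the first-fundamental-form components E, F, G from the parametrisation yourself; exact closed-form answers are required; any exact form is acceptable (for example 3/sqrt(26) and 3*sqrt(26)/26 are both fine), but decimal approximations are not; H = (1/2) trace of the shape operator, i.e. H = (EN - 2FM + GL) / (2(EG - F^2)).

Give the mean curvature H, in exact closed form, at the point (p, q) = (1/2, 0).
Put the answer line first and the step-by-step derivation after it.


Answer: H = 8*sqrt(13)/169

z_p = 0, z_q = -3/2, z_pp = 0, z_pq = -3, z_qq = 2
E = 1, F = 0, G = 13/4; answer radicand W^2 = 13/4
unnormalised second-form numerators: l = 0, m = -3, n = 2; L = l/sqrt(13/4), and similarly M = m/sqrt(W^2), N = n/sqrt(W^2)
H = (E*n - 2*F*m + G*l) / (2*(EG - F^2)*sqrt(W^2)); E*n - 2*F*m + G*l = 2, EG - F^2 = 13/4, so H = (4/13)/sqrt(13/4)


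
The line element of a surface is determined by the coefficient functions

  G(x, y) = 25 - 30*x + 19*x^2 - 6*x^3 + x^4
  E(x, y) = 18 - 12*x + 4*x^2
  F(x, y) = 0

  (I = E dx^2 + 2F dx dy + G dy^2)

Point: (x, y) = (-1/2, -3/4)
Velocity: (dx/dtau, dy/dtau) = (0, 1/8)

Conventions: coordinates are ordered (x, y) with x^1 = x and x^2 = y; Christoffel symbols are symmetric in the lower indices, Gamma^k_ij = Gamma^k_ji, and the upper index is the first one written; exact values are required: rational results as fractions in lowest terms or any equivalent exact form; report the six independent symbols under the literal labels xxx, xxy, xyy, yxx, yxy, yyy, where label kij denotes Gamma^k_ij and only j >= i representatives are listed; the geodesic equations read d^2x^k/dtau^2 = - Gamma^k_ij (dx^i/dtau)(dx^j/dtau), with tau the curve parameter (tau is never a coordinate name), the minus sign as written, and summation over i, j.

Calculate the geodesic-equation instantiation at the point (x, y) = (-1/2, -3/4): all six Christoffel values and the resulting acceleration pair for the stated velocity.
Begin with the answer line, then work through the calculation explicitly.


Answer: Gamma_xxx = -8/25, Gamma_xxy = 0, Gamma_xyy = 27/25, Gamma_yxx = 0, Gamma_yxy = -16/27, Gamma_yyy = 0; accelerations (d^2x/dtau^2, d^2y/dtau^2) = (-27/1600, 0)

E = 25, F = 0, G = 729/16 at the point
E_x = -16, E_y = 0, F_x = 0, F_y = 0, G_x = -54, G_y = 0
EG - F^2 = 18225/16;  g^inv = (16/18225) * [[729/16, 0], [0, 25]]
first-kind symbols [ij,l] = (1/2)(d_i g_jl + d_j g_il - d_l g_ij): [xx,x] = E_x/2 = -8, [xx,y] = F_x - E_y/2 = 0, [xy,x] = E_y/2 = 0, [xy,y] = G_x/2 = -27, [yy,x] = F_y - G_x/2 = 27, [yy,y] = G_y/2 = 0
Gamma^x_ij = (G*[ij,x] - F*[ij,y])/(EG - F^2), Gamma^y_ij = (E*[ij,y] - F*[ij,x])/(EG - F^2)
Gamma_xxx = -8/25, Gamma_xxy = 0, Gamma_xyy = 27/25, Gamma_yxx = 0, Gamma_yxy = -16/27, Gamma_yyy = 0
d^2x/dtau^2 = -(Gamma_xxx*(0)^2 + 2*Gamma_xxy*(0)*(1/8) + Gamma_xyy*(1/8)^2) = -27/1600
d^2y/dtau^2 = -(Gamma_yxx*(0)^2 + 2*Gamma_yxy*(0)*(1/8) + Gamma_yyy*(1/8)^2) = 0


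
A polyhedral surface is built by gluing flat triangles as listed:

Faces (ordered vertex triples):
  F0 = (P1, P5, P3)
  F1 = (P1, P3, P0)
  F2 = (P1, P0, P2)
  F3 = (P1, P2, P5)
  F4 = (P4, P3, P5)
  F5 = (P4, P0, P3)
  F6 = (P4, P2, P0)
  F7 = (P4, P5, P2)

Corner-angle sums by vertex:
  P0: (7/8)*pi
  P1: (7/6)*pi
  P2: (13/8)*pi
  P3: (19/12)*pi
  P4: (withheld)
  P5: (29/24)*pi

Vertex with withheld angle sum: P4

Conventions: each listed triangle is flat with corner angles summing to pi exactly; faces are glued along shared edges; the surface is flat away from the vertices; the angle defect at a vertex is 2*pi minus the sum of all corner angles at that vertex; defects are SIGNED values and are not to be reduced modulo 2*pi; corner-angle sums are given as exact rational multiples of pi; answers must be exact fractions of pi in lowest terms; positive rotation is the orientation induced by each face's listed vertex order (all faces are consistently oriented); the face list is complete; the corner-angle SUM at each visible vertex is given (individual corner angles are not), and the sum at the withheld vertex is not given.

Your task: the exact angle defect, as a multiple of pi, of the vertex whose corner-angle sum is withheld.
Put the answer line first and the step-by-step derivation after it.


Answer: defect(P4) = (11/24)*pi

V = 6, E = 12, F = 8; chi = V - E + F = 2
Gauss-Bonnet: total defect = 2*pi*chi = 4*pi; visible defects sum to (85/24)*pi


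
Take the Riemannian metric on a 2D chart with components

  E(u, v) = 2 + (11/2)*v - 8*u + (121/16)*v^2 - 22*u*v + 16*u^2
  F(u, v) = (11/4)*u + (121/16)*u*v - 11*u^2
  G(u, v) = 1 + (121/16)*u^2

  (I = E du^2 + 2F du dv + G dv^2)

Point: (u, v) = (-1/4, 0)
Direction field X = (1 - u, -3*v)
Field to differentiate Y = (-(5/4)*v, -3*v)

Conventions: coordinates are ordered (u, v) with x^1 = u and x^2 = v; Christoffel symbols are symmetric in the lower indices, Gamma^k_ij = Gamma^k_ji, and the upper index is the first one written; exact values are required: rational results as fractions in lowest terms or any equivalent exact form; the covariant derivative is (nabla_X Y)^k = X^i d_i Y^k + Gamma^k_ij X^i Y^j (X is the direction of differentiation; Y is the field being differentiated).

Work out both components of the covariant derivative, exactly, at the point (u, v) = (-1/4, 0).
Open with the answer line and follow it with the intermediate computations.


Answer: (nabla_X Y)^u = 0, (nabla_X Y)^v = 0

E = 5, F = -11/8, G = 377/256 at the point
E_u = -16, E_v = 11, F_u = 33/4, F_v = -121/64, G_u = -121/32, G_v = 0
EG - F^2 = 1401/256;  g^inv = (256/1401) * [[377/256, 11/8], [11/8, 5]]
first-kind symbols [ij,l] = (1/2)(d_i g_jl + d_j g_il - d_l g_ij): [uu,u] = E_u/2 = -8, [uu,v] = F_u - E_v/2 = 11/4, [uv,u] = E_v/2 = 11/2, [uv,v] = G_u/2 = -121/64, [vv,u] = F_v - G_u/2 = 0, [vv,v] = G_v/2 = 0
Gamma^u_ij = (G*[ij,u] - F*[ij,v])/(EG - F^2), Gamma^v_ij = (E*[ij,v] - F*[ij,u])/(EG - F^2)
Gamma_uuu = -2048/1401, Gamma_uuv = 1408/1401, Gamma_uvv = 0, Gamma_vuu = 704/1401, Gamma_vuv = -484/1401, Gamma_vvv = 0
X = (5/4, 0), Y = (0, 0) at the point


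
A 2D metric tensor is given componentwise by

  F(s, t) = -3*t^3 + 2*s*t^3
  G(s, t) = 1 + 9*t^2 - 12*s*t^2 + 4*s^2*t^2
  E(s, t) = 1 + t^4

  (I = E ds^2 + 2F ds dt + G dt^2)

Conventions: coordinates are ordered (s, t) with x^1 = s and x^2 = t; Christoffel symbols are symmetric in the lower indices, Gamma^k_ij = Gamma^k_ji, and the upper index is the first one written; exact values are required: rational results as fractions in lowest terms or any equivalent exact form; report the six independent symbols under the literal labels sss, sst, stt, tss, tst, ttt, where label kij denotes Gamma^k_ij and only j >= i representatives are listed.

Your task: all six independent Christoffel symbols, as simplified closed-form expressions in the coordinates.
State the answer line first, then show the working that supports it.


Answer: Gamma_sss = 0, Gamma_sst = 2*t^3/(4*s^2*t^2 - 12*s*t^2 + t^4 + 9*t^2 + 1), Gamma_stt = (2*s*t^2 - 3*t^2)/(4*s^2*t^2 - 12*s*t^2 + t^4 + 9*t^2 + 1), Gamma_tss = 0, Gamma_tst = (4*s*t^2 - 6*t^2)/(4*s^2*t^2 - 12*s*t^2 + t^4 + 9*t^2 + 1), Gamma_ttt = (4*s^2*t - 12*s*t + 9*t)/(4*s^2*t^2 - 12*s*t^2 + t^4 + 9*t^2 + 1)

E = 1 + t^4; F = -3*t^3 + 2*s*t^3; G = 1 + 9*t^2 - 12*s*t^2 + 4*s^2*t^2
Gamma^k_ij = (1/2) g^{kl} (d_i g_jl + d_j g_il - d_l g_ij), with g^inv = (1/(EG-F^2)) [[G, -F], [-F, E]]
first partials: E_s = 0, E_t = 4*t^3, F_s = 2*t^3, F_t = -9*t^2 + 6*s*t^2, G_s = -12*t^2 + 8*s*t^2, G_t = 18*t - 24*s*t + 8*s^2*t
D = EG - F^2 = 1 + 9*t^2 - 12*s*t^2 + t^4 + 4*s^2*t^2
expanded: Gamma^s_ss = (G E_s - 2F F_s + F E_t)/(2D), Gamma^s_st = (G E_t - F G_s)/(2D), Gamma^s_tt = (2G F_t - G G_s - F G_t)/(2D), Gamma^t_ss = (2E F_s - E E_t - F E_s)/(2D), Gamma^t_st = (E G_s - F E_t)/(2D), Gamma^t_tt = (E G_t - 2F F_t + F G_s)/(2D); substitute and cancel common factors


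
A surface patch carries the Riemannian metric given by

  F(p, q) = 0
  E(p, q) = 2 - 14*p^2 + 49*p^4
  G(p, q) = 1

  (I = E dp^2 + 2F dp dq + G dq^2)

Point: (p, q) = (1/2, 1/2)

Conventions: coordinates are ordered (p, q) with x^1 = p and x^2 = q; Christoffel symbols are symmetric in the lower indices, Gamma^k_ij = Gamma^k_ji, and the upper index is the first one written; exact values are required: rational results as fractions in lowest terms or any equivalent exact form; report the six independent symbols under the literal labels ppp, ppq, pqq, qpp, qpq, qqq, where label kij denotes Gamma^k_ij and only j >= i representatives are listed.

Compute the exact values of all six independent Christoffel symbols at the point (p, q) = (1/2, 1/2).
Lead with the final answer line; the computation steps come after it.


Answer: Gamma_ppp = 84/25, Gamma_ppq = 0, Gamma_pqq = 0, Gamma_qpp = 0, Gamma_qpq = 0, Gamma_qqq = 0

E = 25/16, F = 0, G = 1 at the point
E_p = 21/2, E_q = 0, F_p = 0, F_q = 0, G_p = 0, G_q = 0
EG - F^2 = 25/16;  g^inv = (16/25) * [[1, 0], [0, 25/16]]
first-kind symbols [ij,l] = (1/2)(d_i g_jl + d_j g_il - d_l g_ij): [pp,p] = E_p/2 = 21/4, [pp,q] = F_p - E_q/2 = 0, [pq,p] = E_q/2 = 0, [pq,q] = G_p/2 = 0, [qq,p] = F_q - G_p/2 = 0, [qq,q] = G_q/2 = 0
Gamma^p_ij = (G*[ij,p] - F*[ij,q])/(EG - F^2), Gamma^q_ij = (E*[ij,q] - F*[ij,p])/(EG - F^2)


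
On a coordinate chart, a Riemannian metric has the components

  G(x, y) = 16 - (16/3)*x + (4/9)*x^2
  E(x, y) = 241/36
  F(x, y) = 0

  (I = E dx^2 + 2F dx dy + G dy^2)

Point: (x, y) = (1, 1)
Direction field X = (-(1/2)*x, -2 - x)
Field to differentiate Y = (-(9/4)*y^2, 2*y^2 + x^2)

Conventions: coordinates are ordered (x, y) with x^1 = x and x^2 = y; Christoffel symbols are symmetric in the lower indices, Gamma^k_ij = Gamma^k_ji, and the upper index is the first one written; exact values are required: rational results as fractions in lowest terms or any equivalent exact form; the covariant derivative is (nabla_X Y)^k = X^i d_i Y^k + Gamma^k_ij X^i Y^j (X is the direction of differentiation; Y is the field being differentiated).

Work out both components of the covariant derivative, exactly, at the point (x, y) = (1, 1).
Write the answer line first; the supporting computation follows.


Answer: (nabla_X Y)^x = 5067/482, (nabla_X Y)^y = -281/20

E = 241/36, F = 0, G = 100/9 at the point
E_x = 0, E_y = 0, F_x = 0, F_y = 0, G_x = -40/9, G_y = 0
EG - F^2 = 6025/81;  g^inv = (81/6025) * [[100/9, 0], [0, 241/36]]
first-kind symbols [ij,l] = (1/2)(d_i g_jl + d_j g_il - d_l g_ij): [xx,x] = E_x/2 = 0, [xx,y] = F_x - E_y/2 = 0, [xy,x] = E_y/2 = 0, [xy,y] = G_x/2 = -20/9, [yy,x] = F_y - G_x/2 = 20/9, [yy,y] = G_y/2 = 0
Gamma^x_ij = (G*[ij,x] - F*[ij,y])/(EG - F^2), Gamma^y_ij = (E*[ij,y] - F*[ij,x])/(EG - F^2)
Gamma_xxx = 0, Gamma_xxy = 0, Gamma_xyy = 80/241, Gamma_yxx = 0, Gamma_yxy = -1/5, Gamma_yyy = 0
X = (-1/2, -3), Y = (-9/4, 3) at the point


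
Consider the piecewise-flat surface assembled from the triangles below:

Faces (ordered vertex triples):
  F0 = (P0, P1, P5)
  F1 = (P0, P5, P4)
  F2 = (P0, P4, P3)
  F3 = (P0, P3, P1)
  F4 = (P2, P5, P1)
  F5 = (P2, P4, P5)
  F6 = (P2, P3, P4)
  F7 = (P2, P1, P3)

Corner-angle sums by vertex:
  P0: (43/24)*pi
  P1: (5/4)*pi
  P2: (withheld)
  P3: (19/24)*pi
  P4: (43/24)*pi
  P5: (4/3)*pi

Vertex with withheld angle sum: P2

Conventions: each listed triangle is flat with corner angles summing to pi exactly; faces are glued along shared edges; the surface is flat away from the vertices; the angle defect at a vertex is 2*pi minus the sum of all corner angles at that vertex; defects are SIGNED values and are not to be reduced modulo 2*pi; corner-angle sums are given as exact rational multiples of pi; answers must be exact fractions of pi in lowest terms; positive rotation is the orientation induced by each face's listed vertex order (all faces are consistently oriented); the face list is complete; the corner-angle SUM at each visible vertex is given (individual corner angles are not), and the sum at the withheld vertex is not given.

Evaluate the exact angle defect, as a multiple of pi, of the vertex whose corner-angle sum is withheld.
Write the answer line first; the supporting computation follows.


Answer: defect(P2) = (23/24)*pi

V = 6, E = 12, F = 8; chi = V - E + F = 2
Gauss-Bonnet: total defect = 2*pi*chi = 4*pi; visible defects sum to (73/24)*pi


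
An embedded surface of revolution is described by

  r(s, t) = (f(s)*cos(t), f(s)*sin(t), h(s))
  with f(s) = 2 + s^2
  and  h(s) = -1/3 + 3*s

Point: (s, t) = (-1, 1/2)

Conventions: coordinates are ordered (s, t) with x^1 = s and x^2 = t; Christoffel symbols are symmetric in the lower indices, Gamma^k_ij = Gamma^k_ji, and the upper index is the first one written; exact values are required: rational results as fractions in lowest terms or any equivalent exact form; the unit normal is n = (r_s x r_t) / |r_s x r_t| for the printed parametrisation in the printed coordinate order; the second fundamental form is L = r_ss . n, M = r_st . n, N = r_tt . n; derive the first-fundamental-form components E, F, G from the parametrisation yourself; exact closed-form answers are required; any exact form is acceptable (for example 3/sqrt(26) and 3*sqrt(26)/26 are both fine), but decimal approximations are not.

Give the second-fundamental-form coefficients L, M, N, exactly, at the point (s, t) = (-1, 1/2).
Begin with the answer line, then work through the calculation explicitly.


Answer: L = -6*sqrt(13)/13, M = 0, N = 9*sqrt(13)/13

f = 3, f' = -2, f'' = 2, h' = 3, h'' = 0
E = 13, F = 0, G = 9; answer radicand W^2 = 13
unnormalised second-form numerators: l = -6, m = 0, n = 9; L = l/sqrt(13), and similarly M = m/sqrt(W^2), N = n/sqrt(W^2)


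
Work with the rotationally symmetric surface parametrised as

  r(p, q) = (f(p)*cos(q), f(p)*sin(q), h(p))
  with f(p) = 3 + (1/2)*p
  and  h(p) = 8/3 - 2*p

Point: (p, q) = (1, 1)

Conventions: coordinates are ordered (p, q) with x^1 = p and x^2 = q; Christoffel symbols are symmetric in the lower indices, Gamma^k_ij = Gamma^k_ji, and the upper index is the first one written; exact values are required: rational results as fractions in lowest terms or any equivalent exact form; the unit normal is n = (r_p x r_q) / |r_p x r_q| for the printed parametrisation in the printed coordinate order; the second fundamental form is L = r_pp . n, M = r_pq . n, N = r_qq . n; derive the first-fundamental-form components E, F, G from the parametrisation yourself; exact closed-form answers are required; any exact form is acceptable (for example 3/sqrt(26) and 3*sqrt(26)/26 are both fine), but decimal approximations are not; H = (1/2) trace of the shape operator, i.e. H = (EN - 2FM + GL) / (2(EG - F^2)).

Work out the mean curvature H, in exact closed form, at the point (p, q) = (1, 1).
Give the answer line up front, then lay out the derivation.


Answer: H = -4*sqrt(17)/119

f = 7/2, f' = 1/2, f'' = 0, h' = -2, h'' = 0
E = 17/4, F = 0, G = 49/4; answer radicand W^2 = 17/4
unnormalised second-form numerators: l = 0, m = 0, n = -7; L = l/sqrt(17/4), and similarly M = m/sqrt(W^2), N = n/sqrt(W^2)
H = (E*n - 2*F*m + G*l) / (2*(EG - F^2)*sqrt(W^2)); E*n - 2*F*m + G*l = -119/4, EG - F^2 = 833/16, so H = (-2/7)/sqrt(17/4)


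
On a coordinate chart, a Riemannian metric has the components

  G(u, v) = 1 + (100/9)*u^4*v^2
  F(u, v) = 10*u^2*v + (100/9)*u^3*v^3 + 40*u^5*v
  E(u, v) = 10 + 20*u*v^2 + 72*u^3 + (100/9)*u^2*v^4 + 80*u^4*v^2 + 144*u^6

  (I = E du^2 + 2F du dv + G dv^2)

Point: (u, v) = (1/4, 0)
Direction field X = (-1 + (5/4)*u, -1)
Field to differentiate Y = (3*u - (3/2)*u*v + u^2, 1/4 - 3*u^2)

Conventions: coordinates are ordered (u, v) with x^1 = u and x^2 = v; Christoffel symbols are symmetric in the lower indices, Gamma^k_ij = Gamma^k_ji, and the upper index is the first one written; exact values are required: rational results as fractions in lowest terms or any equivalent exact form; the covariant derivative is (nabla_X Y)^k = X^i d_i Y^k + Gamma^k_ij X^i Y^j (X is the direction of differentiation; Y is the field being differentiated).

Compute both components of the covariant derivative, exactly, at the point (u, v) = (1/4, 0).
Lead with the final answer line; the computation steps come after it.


Answer: (nabla_X Y)^u = -437727/182848, (nabla_X Y)^v = 33/32

E = 2857/256, F = 0, G = 1 at the point
E_u = 459/32, E_v = 0, F_u = 0, F_v = 85/128, G_u = 0, G_v = 0
EG - F^2 = 2857/256;  g^inv = (256/2857) * [[1, 0], [0, 2857/256]]
first-kind symbols [ij,l] = (1/2)(d_i g_jl + d_j g_il - d_l g_ij): [uu,u] = E_u/2 = 459/64, [uu,v] = F_u - E_v/2 = 0, [uv,u] = E_v/2 = 0, [uv,v] = G_u/2 = 0, [vv,u] = F_v - G_u/2 = 85/128, [vv,v] = G_v/2 = 0
Gamma^u_ij = (G*[ij,u] - F*[ij,v])/(EG - F^2), Gamma^v_ij = (E*[ij,v] - F*[ij,u])/(EG - F^2)
Gamma_uuu = 1836/2857, Gamma_uuv = 0, Gamma_uvv = 170/2857, Gamma_vuu = 0, Gamma_vuv = 0, Gamma_vvv = 0
X = (-11/16, -1), Y = (13/16, 1/16) at the point
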